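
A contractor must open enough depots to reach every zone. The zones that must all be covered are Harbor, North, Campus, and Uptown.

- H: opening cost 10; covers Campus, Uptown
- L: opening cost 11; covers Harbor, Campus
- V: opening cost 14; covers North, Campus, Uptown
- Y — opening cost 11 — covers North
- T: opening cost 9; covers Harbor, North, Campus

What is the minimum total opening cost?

19

Choose H and T: together they cover Harbor, North, Campus, Uptown — every zone.
Total opening cost: 10 + 9 = 19.
No cover costs less than 19.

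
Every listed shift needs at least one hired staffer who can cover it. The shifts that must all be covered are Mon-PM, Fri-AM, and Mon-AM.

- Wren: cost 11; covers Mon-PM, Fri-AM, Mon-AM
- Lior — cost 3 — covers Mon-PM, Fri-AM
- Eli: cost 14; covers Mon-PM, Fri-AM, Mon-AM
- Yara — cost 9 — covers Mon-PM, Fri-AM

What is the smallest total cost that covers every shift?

11

This is a weighted set-cover instance.
The greedy cost-per-new-shift heuristic would pick Lior and Wren for 14, but a cheaper cover exists.
Wren alone covers Mon-PM, Fri-AM, Mon-AM — every shift.
Total cost: 11.
No cover costs less than 11.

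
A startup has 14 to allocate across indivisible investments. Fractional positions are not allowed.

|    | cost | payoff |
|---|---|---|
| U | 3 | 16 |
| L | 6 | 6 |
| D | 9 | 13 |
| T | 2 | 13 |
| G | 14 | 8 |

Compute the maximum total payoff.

42

U + D + T: cost 3 + 9 + 2 = 14 ≤ 14, payoff 16 + 13 + 13 = 42.
U + L + T: cost 3 + 6 + 2 = 11 ≤ 14, payoff 16 + 6 + 13 = 35.
Best is U, D, and T with total payoff 42.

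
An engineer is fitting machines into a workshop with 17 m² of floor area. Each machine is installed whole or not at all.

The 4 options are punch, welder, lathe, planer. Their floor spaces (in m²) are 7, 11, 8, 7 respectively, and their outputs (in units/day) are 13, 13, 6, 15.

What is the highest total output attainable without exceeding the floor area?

Take punch and planer: floor space 7 + 7 = 14 ≤ 17, output 13 + 15 = 28.
No other feasible combination does better.

28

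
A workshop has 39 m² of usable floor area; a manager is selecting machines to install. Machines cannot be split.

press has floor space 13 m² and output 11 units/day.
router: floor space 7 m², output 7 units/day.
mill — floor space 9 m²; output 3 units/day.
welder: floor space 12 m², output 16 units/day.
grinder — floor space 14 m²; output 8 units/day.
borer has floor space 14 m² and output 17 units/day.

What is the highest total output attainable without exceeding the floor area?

This is a 0-1 knapsack instance.
Allowing fractional choices, the relaxed optimum would be about 45.1, but machines are indivisible.
press + welder + borer: floor space 13 + 12 + 14 = 39 ≤ 39, output 11 + 16 + 17 = 44.
router + welder + borer: floor space 7 + 12 + 14 = 33 ≤ 39, output 7 + 16 + 17 = 40.
mill + welder + borer: floor space 9 + 12 + 14 = 35 ≤ 39, output 3 + 16 + 17 = 36.
Best is press, welder, and borer with total output 44.

44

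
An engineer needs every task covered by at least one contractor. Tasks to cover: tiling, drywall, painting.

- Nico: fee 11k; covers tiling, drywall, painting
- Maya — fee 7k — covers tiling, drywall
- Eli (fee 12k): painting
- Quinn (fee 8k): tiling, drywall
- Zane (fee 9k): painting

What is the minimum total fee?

This is a weighted set-cover instance.
The greedy cost-per-new-task heuristic would pick Maya and Zane for 16, but a cheaper cover exists.
Nico alone covers tiling, drywall, painting — every task.
Total fee: 11.
No cover costs less than 11.

11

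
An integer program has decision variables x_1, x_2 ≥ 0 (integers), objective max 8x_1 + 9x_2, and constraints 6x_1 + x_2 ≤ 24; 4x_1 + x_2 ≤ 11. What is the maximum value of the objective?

(x_1,x_2)=(0,11) is feasible, giving 99.
(x_1,x_2)=(0,10) is feasible, giving 90.
The best lattice point is (0,11), giving 99.

99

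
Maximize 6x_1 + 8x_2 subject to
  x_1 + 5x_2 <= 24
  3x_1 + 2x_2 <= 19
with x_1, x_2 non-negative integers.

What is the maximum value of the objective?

The continuous relaxation peaks at (3.62, 4.08) with value 54.31; rounding to a feasible lattice point costs some objective.
(x_1,x_2)=(3,4): 1·3+5·4=23≤24, 3·3+2·4=17≤19, objective 50.
(x_1,x_2)=(4,3): 1·4+5·3=19≤24, 3·4+2·3=18≤19, objective 48.
(x_1,x_2)=(2,4): 1·2+5·4=22≤24, 3·2+2·4=14≤19, objective 44.
(x_1,x_2)=(3,3): 1·3+5·3=18≤24, 3·3+2·3=15≤19, objective 42.
Maximum is 50 at (x_1,x_2)=(3,4).

50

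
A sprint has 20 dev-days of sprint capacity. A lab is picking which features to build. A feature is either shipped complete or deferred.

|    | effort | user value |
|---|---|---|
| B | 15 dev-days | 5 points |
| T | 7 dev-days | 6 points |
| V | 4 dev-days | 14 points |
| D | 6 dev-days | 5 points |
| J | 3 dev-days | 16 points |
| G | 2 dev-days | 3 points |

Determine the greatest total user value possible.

This is a 0-1 knapsack instance.
Allowing fractional choices, the relaxed optimum would be about 42.3, but features are indivisible.
T + V + J + G: effort 7 + 4 + 3 + 2 = 16 ≤ 20, user value 6 + 14 + 16 + 3 = 39.
T + V + D + J: effort 7 + 4 + 6 + 3 = 20 ≤ 20, user value 6 + 14 + 5 + 16 = 41.
V + D + J + G: effort 4 + 6 + 3 + 2 = 15 ≤ 20, user value 14 + 5 + 16 + 3 = 38.
Best is T, V, D, and J with total user value 41.

41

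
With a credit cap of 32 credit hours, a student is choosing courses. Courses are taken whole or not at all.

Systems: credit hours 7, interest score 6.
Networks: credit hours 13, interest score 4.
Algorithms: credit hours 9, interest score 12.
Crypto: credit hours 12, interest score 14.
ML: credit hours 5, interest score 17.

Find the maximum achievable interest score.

Allowing fractional choices, the relaxed optimum would be about 48.1, but courses are indivisible.
Algorithms + Crypto + ML: credit hours 9 + 12 + 5 = 26 ≤ 32, interest score 12 + 14 + 17 = 43.
Systems + Algorithms + ML: credit hours 7 + 9 + 5 = 21 ≤ 32, interest score 6 + 12 + 17 = 35.
Systems + Crypto + ML: credit hours 7 + 12 + 5 = 24 ≤ 32, interest score 6 + 14 + 17 = 37.
Best is Algorithms, Crypto, and ML with total interest score 43.

43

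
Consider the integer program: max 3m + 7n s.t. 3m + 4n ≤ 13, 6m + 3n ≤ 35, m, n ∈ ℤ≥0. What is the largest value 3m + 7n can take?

21

Relaxing integrality, the LP optimum is 22.75 at (m,n) = (0, 3.25), which is not an integer point.
(m,n)=(0,3) is feasible, giving 21.
(m,n)=(1,2) is feasible, giving 17.
(m,n)=(0,2) is feasible, giving 14.
The best lattice point is (0,3), giving 21.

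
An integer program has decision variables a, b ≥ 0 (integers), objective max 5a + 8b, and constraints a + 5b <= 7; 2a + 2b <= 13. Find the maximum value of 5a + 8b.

Relaxing integrality, the LP optimum is 32.88 at (a,b) = (6.38, 0.125), which is not an integer point.
(a,b)=(6,0): 1·6+5·0=6≤7, 2·6+2·0=12≤13, objective 30.
(a,b)=(5,0): 1·5+5·0=5≤7, 2·5+2·0=10≤13, objective 25.
Maximum is 30 at (a,b)=(6,0).

30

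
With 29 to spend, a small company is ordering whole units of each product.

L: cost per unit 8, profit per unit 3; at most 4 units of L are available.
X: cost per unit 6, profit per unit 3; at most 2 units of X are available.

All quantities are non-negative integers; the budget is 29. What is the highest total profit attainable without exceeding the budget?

Take 2×L and 2×X: cost 28 ≤ 29, profit 2·3 + 2·3 = 12.
X has the best ratio (3/6) and is taken to its limit of 2; remaining capacity is filled optimally with the others.

12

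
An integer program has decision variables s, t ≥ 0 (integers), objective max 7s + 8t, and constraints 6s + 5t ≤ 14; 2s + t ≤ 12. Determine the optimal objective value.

16

The continuous relaxation peaks at (0, 2.8) with value 22.40; rounding to a feasible lattice point costs some objective.
(s,t)=(0,2): 6·0+5·2=10≤14, 2·0+1·2=2≤12, objective 16.
(s,t)=(1,1): 6·1+5·1=11≤14, 2·1+1·1=3≤12, objective 15.
(s,t)=(0,1): 6·0+5·1=5≤14, 2·0+1·1=1≤12, objective 8.
The best lattice point is (0,2), giving 16.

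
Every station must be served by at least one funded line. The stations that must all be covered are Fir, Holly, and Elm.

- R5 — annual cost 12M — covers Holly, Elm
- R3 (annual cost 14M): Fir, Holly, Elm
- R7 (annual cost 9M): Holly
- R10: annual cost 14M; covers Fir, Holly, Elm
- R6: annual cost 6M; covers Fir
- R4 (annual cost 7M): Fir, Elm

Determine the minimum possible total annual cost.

14

R3 alone covers Fir, Holly, Elm — every station.
Total annual cost: 14.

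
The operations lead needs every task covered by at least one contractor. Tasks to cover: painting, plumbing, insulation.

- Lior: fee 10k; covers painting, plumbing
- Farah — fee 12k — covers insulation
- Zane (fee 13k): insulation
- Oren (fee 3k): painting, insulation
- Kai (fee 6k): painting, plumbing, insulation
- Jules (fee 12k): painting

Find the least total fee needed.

6

This is a weighted set-cover instance.
The greedy cost-per-new-task heuristic would pick Oren and Kai for 9, but a cheaper cover exists.
Kai alone covers painting, plumbing, insulation — every task.
Total fee: 6.
No cover costs less than 6.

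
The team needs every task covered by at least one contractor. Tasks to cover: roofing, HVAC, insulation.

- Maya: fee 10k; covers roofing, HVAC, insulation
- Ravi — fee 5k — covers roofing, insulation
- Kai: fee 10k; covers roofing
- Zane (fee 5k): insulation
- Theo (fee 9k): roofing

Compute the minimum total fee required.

10

This is a weighted set-cover instance.
The greedy cost-per-new-task heuristic would pick Ravi and Maya for 15, but a cheaper cover exists.
Maya alone covers roofing, HVAC, insulation — every task.
Total fee: 10.
No cover costs less than 10.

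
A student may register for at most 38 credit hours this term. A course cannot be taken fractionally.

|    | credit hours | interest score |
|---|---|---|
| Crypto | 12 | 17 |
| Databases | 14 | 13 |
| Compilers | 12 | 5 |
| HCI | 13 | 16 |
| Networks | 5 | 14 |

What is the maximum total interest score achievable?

Treat it as a binary knapsack problem.
Allowing fractional choices, the relaxed optimum would be about 54.4, but courses are indivisible.
Crypto + Databases + Networks: credit hours 12 + 14 + 5 = 31 ≤ 38, interest score 17 + 13 + 14 = 44.
Crypto + HCI + Networks: credit hours 12 + 13 + 5 = 30 ≤ 38, interest score 17 + 16 + 14 = 47.
Best is Crypto, HCI, and Networks with total interest score 47.

47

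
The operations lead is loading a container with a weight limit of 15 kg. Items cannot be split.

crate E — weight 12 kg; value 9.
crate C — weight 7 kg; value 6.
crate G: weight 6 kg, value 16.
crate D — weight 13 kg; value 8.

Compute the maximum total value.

22

Allowing fractional choices, the relaxed optimum would be about 23.5, but items are indivisible.
crate E: weight 12 ≤ 15, value 9.
crate G: weight 6 ≤ 15, value 16.
crate C + crate G: weight 7 + 6 = 13 ≤ 15, value 6 + 16 = 22.
Best is crate C and crate G with total value 22.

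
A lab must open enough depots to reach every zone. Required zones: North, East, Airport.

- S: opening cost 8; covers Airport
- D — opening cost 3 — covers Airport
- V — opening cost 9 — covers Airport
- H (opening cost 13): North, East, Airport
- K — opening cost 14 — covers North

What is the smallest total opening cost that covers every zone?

13

The greedy cost-per-new-zone heuristic would pick D and H for 16, but a cheaper cover exists.
H alone covers North, East, Airport — every zone.
Total opening cost: 13.
No cover costs less than 13.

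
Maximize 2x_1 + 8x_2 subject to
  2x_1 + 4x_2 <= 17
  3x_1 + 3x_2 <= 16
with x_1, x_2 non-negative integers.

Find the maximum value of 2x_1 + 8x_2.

32

(x_1,x_2)=(0,4): 2·0+4·4=16≤17, 3·0+3·4=12≤16, objective 32.
(x_1,x_2)=(1,3): 2·1+4·3=14≤17, 3·1+3·3=12≤16, objective 26.
(x_1,x_2)=(0,3): 2·0+4·3=12≤17, 3·0+3·3=9≤16, objective 24.
The best lattice point is (0,4), giving 32.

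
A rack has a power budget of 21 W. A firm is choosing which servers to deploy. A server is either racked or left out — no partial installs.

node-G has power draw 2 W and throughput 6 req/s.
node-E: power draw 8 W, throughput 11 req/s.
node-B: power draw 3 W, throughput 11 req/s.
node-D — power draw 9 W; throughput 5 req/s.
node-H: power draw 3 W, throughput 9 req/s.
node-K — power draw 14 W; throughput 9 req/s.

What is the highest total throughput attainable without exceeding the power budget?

Allowing fractional choices, the relaxed optimum would be about 40.2, but servers are indivisible.
node-G + node-B + node-D + node-H: power draw 2 + 3 + 9 + 3 = 17 ≤ 21, throughput 6 + 11 + 5 + 9 = 31.
node-E + node-B + node-H: power draw 8 + 3 + 3 = 14 ≤ 21, throughput 11 + 11 + 9 = 31.
node-G + node-E + node-B + node-H: power draw 2 + 8 + 3 + 3 = 16 ≤ 21, throughput 6 + 11 + 11 + 9 = 37.
Best is node-G, node-E, node-B, and node-H with total throughput 37.

37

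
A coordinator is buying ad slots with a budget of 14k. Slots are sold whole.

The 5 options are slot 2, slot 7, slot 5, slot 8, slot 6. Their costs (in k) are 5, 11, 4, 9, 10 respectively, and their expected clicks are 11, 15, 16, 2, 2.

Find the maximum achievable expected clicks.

27

Allowing fractional choices, the relaxed optimum would be about 33.8, but ad slots are indivisible.
slot 2 + slot 5: cost 5 + 4 = 9 ≤ 14, expected clicks 11 + 16 = 27.
slot 5 + slot 8: cost 4 + 9 = 13 ≤ 14, expected clicks 16 + 2 = 18.
Best is slot 2 and slot 5 with total expected clicks 27.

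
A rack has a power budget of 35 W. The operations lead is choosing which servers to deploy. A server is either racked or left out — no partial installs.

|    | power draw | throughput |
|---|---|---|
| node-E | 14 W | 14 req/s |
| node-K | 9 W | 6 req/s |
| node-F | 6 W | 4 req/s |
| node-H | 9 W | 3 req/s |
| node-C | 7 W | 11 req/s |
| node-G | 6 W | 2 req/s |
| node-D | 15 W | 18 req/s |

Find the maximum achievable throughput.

36

Allowing fractional choices, the relaxed optimum would be about 42.0, but servers are indivisible.
node-K + node-C + node-D: power draw 9 + 7 + 15 = 31 ≤ 35, throughput 6 + 11 + 18 = 35.
node-E + node-F + node-D: power draw 14 + 6 + 15 = 35 ≤ 35, throughput 14 + 4 + 18 = 36.
node-F + node-C + node-G + node-D: power draw 6 + 7 + 6 + 15 = 34 ≤ 35, throughput 4 + 11 + 2 + 18 = 35.
Best is node-E, node-F, and node-D with total throughput 36.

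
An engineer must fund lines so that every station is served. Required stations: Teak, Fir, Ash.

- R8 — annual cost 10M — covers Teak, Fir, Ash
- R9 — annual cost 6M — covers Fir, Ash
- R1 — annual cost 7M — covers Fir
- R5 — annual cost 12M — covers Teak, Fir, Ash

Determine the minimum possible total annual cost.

10

The greedy cost-per-new-station heuristic would pick R9 and R8 for 16, but a cheaper cover exists.
R8 alone covers Teak, Fir, Ash — every station.
Total annual cost: 10.
No cover costs less than 10.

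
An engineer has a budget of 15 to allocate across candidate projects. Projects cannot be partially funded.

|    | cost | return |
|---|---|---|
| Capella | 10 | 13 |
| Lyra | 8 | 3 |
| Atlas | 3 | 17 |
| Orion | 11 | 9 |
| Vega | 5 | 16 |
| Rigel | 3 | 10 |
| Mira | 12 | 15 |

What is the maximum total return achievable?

Take Atlas, Vega, and Rigel: cost 3 + 5 + 3 = 11 ≤ 15, return 17 + 16 + 10 = 43.
No other feasible combination does better.

43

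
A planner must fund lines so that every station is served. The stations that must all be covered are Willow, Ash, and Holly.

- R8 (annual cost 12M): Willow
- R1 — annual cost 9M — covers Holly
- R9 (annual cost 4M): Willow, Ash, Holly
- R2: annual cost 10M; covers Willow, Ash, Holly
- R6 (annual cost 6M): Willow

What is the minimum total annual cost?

This is an integer covering problem.
R9 alone covers Willow, Ash, Holly — every station.
Total annual cost: 4.
No cover costs less than 4.

4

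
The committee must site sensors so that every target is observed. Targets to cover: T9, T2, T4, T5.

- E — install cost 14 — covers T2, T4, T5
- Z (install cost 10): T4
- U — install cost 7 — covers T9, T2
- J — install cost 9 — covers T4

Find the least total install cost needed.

Choose E and U: together they cover T9, T2, T4, T5 — every target.
Total install cost: 14 + 7 = 21.
No cover costs less than 21.

21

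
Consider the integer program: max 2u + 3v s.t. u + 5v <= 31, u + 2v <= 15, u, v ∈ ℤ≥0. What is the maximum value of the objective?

(u,v)=(15,0): 1·15+5·0=15≤31, 1·15+2·0=15≤15, objective 30.
(u,v)=(14,0): 1·14+5·0=14≤31, 1·14+2·0=14≤15, objective 28.
The best lattice point is (15,0), giving 30.

30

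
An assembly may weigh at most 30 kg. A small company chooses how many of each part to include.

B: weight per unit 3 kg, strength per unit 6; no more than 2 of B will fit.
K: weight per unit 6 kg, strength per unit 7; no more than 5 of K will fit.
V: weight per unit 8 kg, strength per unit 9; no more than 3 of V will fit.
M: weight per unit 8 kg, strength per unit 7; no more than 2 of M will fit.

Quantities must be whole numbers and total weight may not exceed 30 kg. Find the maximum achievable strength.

Take 2×B and 4×K: weight 30 ≤ 30, strength 2·6 + 4·7 = 40.
B has the best ratio (6/3) and is taken to its limit of 2; remaining capacity is filled optimally with the others.

40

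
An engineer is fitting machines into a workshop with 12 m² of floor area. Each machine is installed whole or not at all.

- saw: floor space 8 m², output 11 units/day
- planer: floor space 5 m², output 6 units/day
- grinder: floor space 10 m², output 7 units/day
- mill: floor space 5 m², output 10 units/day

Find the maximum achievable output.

Allowing fractional choices, the relaxed optimum would be about 19.6, but machines are indivisible.
planer + mill: floor space 5 + 5 = 10 ≤ 12, output 6 + 10 = 16.
saw: floor space 8 ≤ 12, output 11.
Best is planer and mill with total output 16.

16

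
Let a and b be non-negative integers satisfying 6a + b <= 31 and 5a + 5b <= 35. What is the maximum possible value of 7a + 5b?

(a,b)=(4,3): 6·4+1·3=27≤31, 5·4+5·3=35≤35, objective 43.
(a,b)=(3,4): 6·3+1·4=22≤31, 5·3+5·4=35≤35, objective 41.
Maximum is 43 at (a,b)=(4,3).

43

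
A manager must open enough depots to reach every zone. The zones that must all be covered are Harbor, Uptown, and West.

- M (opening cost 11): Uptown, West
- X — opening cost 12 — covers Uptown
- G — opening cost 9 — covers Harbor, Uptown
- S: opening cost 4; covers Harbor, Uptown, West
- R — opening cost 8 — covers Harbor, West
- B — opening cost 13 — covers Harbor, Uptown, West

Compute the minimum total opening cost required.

4

S alone covers Harbor, Uptown, West — every zone.
Total opening cost: 4.
No cover costs less than 4.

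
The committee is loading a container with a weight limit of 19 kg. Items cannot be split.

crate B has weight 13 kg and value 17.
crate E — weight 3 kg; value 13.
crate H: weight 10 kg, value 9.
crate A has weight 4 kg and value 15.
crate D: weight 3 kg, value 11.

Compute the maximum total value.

crate B + crate E + crate D: weight 13 + 3 + 3 = 19 ≤ 19, value 17 + 13 + 11 = 41.
crate E + crate H + crate A: weight 3 + 10 + 4 = 17 ≤ 19, value 13 + 9 + 15 = 37.
crate E + crate A + crate D: weight 3 + 4 + 3 = 10 ≤ 19, value 13 + 15 + 11 = 39.
Best is crate B, crate E, and crate D with total value 41.

41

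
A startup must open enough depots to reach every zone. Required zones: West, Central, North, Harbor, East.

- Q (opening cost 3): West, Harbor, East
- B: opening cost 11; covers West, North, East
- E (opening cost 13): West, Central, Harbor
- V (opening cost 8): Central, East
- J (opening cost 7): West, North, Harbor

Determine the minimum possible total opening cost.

This is an integer covering problem.
The greedy cost-per-new-zone heuristic would pick Q, J, and V for 18, but a cheaper cover exists.
Choose V and J: together they cover West, Central, North, Harbor, East — every zone.
Total opening cost: 8 + 7 = 15.
No cover costs less than 15.

15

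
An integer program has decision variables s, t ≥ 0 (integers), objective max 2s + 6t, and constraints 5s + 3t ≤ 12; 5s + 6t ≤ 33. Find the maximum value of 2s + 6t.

24

(s,t)=(0,4): 5·0+3·4=12≤12, 5·0+6·4=24≤33, objective 24.
(s,t)=(0,3): 5·0+3·3=9≤12, 5·0+6·3=18≤33, objective 18.
Maximum is 24 at (s,t)=(0,4).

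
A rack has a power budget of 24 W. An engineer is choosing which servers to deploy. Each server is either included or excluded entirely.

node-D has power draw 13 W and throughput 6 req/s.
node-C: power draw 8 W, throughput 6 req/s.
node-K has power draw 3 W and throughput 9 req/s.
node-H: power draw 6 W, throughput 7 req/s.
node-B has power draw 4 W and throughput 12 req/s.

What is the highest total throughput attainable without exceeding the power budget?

34

Take node-C, node-K, node-H, and node-B: power draw 8 + 3 + 6 + 4 = 21 ≤ 24, throughput 6 + 9 + 7 + 12 = 34.
No other feasible combination does better.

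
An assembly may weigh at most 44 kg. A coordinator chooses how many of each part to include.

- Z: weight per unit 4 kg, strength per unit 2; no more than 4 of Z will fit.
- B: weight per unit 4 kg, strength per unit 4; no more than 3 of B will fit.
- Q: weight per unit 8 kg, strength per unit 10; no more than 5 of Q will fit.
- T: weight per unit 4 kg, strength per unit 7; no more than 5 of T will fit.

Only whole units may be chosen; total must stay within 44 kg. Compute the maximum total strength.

T has the best ratio (7/4); taking only T gives at most 5×7 = 35 (stopped by the supply cap of 5).
Mixing does better — 3×Q and 5×T: weight 44 ≤ 44, strength 3·10 + 5·7 = 65.

65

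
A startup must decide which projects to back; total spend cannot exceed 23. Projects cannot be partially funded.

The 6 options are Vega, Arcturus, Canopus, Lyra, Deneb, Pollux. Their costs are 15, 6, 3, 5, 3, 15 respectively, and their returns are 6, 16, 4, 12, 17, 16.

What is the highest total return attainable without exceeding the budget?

Take Arcturus, Canopus, Lyra, and Deneb: cost 6 + 3 + 5 + 3 = 17 ≤ 23, return 16 + 4 + 12 + 17 = 49.
No other feasible combination does better.

49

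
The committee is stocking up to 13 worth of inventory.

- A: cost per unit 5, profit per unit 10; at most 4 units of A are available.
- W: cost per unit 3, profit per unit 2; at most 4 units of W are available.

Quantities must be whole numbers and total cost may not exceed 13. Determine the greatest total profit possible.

22

A has the best ratio (10/5); taking only A gives at most 2×10 = 20 (stopped by the cost limit).
Mixing does better — 2×A and 1×W: cost 13 ≤ 13, profit 2·10 + 1·2 = 22.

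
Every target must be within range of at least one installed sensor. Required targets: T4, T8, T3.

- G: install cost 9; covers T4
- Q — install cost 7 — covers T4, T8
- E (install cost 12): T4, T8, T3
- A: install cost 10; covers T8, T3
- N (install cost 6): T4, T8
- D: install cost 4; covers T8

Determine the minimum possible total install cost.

12

The greedy cost-per-new-target heuristic would pick N and A for 16, but a cheaper cover exists.
E alone covers T4, T8, T3 — every target.
Total install cost: 12.
No cover costs less than 12.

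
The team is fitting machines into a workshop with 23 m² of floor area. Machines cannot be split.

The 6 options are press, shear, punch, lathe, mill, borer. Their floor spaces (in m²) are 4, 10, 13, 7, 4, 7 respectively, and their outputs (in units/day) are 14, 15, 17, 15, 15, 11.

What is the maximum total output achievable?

55

Allowing fractional choices, the relaxed optimum would be about 56.5, but machines are indivisible.
press + lathe + mill + borer: floor space 4 + 7 + 4 + 7 = 22 ≤ 23, output 14 + 15 + 15 + 11 = 55.
press + punch + mill: floor space 4 + 13 + 4 = 21 ≤ 23, output 14 + 17 + 15 = 46.
Best is press, lathe, mill, and borer with total output 55.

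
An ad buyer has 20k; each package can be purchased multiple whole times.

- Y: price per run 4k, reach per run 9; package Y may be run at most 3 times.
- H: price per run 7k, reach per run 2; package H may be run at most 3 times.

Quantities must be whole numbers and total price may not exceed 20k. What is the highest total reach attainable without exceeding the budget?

29

Take 3×Y and 1×H: price 19 ≤ 20, reach 3·9 + 1·2 = 29.
Y has the best ratio (9/4) and is taken to its limit of 3; remaining capacity is filled optimally with the others.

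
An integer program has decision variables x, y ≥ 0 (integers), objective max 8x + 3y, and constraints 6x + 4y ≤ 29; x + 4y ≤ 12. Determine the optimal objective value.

(x,y)=(4,1) is feasible, giving 35.
(x,y)=(4,0) is feasible, giving 32.
Maximum is 35 at (x,y)=(4,1).

35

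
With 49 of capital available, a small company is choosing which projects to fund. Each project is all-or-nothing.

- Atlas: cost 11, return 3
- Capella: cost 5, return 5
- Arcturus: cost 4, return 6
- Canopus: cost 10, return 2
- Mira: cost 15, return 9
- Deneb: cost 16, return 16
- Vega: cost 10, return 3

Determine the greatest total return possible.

36

Take Capella, Arcturus, Mira, and Deneb: cost 5 + 4 + 15 + 16 = 40 ≤ 49, return 5 + 6 + 9 + 16 = 36.
No other feasible combination does better.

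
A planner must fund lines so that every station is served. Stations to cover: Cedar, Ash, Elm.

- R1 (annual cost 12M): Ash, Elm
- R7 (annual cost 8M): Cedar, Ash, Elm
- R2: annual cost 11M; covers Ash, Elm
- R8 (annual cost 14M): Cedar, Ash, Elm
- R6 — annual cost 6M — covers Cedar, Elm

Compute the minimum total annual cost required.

R7 alone covers Cedar, Ash, Elm — every station.
Total annual cost: 8.

8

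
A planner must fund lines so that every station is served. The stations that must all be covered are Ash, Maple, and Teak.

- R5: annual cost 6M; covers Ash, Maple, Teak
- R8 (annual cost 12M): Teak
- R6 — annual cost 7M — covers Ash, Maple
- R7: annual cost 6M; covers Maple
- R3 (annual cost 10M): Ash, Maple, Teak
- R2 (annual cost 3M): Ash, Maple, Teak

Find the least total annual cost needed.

3

This is a weighted set-cover instance.
R2 alone covers Ash, Maple, Teak — every station.
Total annual cost: 3.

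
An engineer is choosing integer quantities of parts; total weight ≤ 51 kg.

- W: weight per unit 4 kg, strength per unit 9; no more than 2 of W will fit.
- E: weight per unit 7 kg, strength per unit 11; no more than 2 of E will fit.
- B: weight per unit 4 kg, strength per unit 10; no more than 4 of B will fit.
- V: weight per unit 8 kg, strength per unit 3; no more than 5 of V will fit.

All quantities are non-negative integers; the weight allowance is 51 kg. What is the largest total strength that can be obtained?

This is a bounded integer knapsack.
2×W, 2×E, and 4×B: weight 38 ≤ 51, strength 2·9 + 2·11 + 4·10 = 80.
2×W, 2×E, 4×B, and 1×V: weight 46 ≤ 51, strength 2·9 + 2·11 + 4·10 + 1·3 = 83.
Best is 83.

83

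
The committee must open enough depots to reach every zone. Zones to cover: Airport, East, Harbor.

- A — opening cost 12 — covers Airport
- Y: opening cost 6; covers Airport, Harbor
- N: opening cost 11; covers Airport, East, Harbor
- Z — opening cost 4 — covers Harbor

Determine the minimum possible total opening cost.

The greedy cost-per-new-zone heuristic would pick Y and N for 17, but a cheaper cover exists.
N alone covers Airport, East, Harbor — every zone.
Total opening cost: 11.
No cover costs less than 11.

11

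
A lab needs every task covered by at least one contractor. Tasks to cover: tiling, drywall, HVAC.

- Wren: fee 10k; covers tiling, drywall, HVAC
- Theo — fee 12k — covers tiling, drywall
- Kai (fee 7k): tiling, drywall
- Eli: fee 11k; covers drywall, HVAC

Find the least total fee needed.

Wren alone covers tiling, drywall, HVAC — every task.
Total fee: 10.
No cover costs less than 10.

10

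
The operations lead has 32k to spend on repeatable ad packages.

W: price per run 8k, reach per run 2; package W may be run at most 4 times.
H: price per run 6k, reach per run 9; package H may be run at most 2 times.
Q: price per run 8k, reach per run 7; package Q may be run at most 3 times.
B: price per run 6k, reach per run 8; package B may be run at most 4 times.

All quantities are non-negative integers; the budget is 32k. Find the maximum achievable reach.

42

This is a bounded integer knapsack.
H has the best ratio (9/6); taking only H gives at most 2×9 = 18 (stopped by the supply cap of 2).
Mixing does better — 2×H and 3×B: price 30 ≤ 32, reach 2·9 + 3·8 = 42.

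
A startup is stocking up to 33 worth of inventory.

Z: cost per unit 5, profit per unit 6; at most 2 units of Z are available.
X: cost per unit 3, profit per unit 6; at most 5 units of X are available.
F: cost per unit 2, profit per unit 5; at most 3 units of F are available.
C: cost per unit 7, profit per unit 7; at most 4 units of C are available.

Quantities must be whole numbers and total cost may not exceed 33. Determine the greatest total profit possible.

58

This is a bounded integer knapsack.
F has the best ratio (5/2); taking only F gives at most 3×5 = 15 (stopped by the supply cap of 3).
Mixing does better — 1×Z, 5×X, 3×F, and 1×C: cost 33 ≤ 33, profit 1·6 + 5·6 + 3·5 + 1·7 = 58.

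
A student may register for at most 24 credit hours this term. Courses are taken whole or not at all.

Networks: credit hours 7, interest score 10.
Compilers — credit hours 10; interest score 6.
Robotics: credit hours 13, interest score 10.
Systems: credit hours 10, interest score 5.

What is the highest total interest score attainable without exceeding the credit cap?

Allowing fractional choices, the relaxed optimum would be about 22.4, but courses are indivisible.
Networks + Robotics: credit hours 7 + 13 = 20 ≤ 24, interest score 10 + 10 = 20.
Compilers + Robotics: credit hours 10 + 13 = 23 ≤ 24, interest score 6 + 10 = 16.
Networks + Compilers: credit hours 7 + 10 = 17 ≤ 24, interest score 10 + 6 = 16.
Best is Networks and Robotics with total interest score 20.

20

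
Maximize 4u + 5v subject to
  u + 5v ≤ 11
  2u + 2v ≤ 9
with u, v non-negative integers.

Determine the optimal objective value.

The continuous relaxation peaks at (2.88, 1.62) with value 19.62; rounding to a feasible lattice point costs some objective.
(u,v)=(3,1) is feasible, giving 17.
(u,v)=(4,0) is feasible, giving 16.
No feasible integer point exceeds 17.

17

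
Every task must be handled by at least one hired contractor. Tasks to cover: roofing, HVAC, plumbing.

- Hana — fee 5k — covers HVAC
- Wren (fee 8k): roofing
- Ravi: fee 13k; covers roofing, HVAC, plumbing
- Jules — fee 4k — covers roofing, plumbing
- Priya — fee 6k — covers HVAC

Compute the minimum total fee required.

9

Choose Hana and Jules: together they cover roofing, HVAC, plumbing — every task.
Total fee: 5 + 4 = 9.
No cover costs less than 9.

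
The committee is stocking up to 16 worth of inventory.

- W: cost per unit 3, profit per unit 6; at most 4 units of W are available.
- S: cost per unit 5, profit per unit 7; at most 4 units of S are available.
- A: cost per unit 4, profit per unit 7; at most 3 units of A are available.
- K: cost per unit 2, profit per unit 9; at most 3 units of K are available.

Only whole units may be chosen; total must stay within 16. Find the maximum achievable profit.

Take 2×W, 1×A, and 3×K: cost 16 ≤ 16, profit 2·6 + 1·7 + 3·9 = 46.
K has the best ratio (9/2) and is taken to its limit of 3; remaining capacity is filled optimally with the others.

46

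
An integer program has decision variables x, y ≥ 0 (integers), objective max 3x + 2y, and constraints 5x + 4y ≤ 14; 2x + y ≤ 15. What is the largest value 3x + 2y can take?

8

(x,y)=(2,1): 5·2+4·1=14≤14, 2·2+1·1=5≤15, objective 8.
(x,y)=(1,2): 5·1+4·2=13≤14, 2·1+1·2=4≤15, objective 7.
(x,y)=(2,0): 5·2+4·0=10≤14, 2·2+1·0=4≤15, objective 6.
(x,y)=(1,1): 5·1+4·1=9≤14, 2·1+1·1=3≤15, objective 5.
Maximum is 8 at (x,y)=(2,1).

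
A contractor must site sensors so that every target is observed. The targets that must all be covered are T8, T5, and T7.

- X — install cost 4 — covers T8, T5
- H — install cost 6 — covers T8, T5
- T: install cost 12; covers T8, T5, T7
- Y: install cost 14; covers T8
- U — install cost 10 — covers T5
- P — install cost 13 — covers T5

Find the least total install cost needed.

This is an integer covering problem.
The greedy cost-per-new-target heuristic would pick X and T for 16, but a cheaper cover exists.
T alone covers T8, T5, T7 — every target.
Total install cost: 12.
No cover costs less than 12.

12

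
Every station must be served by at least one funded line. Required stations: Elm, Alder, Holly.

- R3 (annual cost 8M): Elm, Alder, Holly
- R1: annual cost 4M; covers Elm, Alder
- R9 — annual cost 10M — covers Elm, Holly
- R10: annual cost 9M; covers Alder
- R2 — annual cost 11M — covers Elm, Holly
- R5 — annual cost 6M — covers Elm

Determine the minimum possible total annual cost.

This is a weighted set-cover instance.
The greedy cost-per-new-station heuristic would pick R1 and R3 for 12, but a cheaper cover exists.
R3 alone covers Elm, Alder, Holly — every station.
Total annual cost: 8.
No cover costs less than 8.

8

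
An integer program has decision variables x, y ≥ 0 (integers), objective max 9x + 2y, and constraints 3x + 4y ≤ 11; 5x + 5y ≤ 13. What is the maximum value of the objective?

Relaxing integrality, the LP optimum is 23.40 at (x,y) = (2.6, 0), which is not an integer point.
(x,y)=(2,0): 3·2+4·0=6≤11, 5·2+5·0=10≤13, objective 18.
(x,y)=(1,1): 3·1+4·1=7≤11, 5·1+5·1=10≤13, objective 11.
(x,y)=(1,0): 3·1+4·0=3≤11, 5·1+5·0=5≤13, objective 9.
No feasible integer point exceeds 18.

18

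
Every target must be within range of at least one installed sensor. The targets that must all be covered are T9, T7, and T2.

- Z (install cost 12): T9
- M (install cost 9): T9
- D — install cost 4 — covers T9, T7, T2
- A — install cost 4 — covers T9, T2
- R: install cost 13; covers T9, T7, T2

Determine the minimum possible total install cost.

4

D alone covers T9, T7, T2 — every target.
Total install cost: 4.
No cover costs less than 4.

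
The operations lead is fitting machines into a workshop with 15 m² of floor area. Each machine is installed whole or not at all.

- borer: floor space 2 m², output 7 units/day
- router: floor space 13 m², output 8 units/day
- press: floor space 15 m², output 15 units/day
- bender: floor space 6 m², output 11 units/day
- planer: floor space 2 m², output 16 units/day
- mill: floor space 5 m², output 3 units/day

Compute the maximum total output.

borer + bender + planer + mill: floor space 2 + 6 + 2 + 5 = 15 ≤ 15, output 7 + 11 + 16 + 3 = 37.
bender + planer + mill: floor space 6 + 2 + 5 = 13 ≤ 15, output 11 + 16 + 3 = 30.
borer + bender + planer: floor space 2 + 6 + 2 = 10 ≤ 15, output 7 + 11 + 16 = 34.
Best is borer, bender, planer, and mill with total output 37.

37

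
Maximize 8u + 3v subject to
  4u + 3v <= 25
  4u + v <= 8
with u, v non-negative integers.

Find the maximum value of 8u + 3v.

(u,v)=(0,8): 4·0+3·8=24≤25, 4·0+1·8=8≤8, objective 24.
(u,v)=(0,7): 4·0+3·7=21≤25, 4·0+1·7=7≤8, objective 21.
Maximum is 24 at (u,v)=(0,8).

24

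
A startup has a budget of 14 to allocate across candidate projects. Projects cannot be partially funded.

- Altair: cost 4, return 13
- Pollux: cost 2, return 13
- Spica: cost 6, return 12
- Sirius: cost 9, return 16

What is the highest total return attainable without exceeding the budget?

38

Take Altair, Pollux, and Spica: cost 4 + 2 + 6 = 12 ≤ 14, return 13 + 13 + 12 = 38.
No other feasible combination does better.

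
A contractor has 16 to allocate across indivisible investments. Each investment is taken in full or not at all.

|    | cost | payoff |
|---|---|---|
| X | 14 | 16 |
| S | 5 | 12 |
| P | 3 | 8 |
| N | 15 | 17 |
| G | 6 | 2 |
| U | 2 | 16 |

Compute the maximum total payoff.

Treat it as a binary knapsack problem.
Allowing fractional choices, the relaxed optimum would be about 42.9, but investments are indivisible.
S + P + U: cost 5 + 3 + 2 = 10 ≤ 16, payoff 12 + 8 + 16 = 36.
S + P + G + U: cost 5 + 3 + 6 + 2 = 16 ≤ 16, payoff 12 + 8 + 2 + 16 = 38.
X + U: cost 14 + 2 = 16 ≤ 16, payoff 16 + 16 = 32.
Best is S, P, G, and U with total payoff 38.

38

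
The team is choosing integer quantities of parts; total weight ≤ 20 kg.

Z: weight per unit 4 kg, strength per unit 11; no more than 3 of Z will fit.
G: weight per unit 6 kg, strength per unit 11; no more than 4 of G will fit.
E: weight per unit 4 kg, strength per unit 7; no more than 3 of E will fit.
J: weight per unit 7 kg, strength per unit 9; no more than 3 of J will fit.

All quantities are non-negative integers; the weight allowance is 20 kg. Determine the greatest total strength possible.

This is a bounded integer knapsack.
Take 3×Z and 2×E: weight 20 ≤ 20, strength 3·11 + 2·7 = 47.
Z has the best ratio (11/4) and is taken to its limit of 3; remaining capacity is filled optimally with the others.

47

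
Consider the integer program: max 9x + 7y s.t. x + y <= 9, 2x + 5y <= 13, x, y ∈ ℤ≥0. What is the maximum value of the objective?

The continuous relaxation peaks at (6.5, 0) with value 58.50; rounding to a feasible lattice point costs some objective.
(x,y)=(6,0): 1·6+1·0=6≤9, 2·6+5·0=12≤13, objective 54.
(x,y)=(5,0): 1·5+1·0=5≤9, 2·5+5·0=10≤13, objective 45.
The best lattice point is (6,0), giving 54.

54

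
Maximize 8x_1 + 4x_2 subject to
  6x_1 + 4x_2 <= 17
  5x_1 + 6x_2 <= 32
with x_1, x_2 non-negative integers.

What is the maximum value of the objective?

20

(x_1,x_2)=(2,1): 6·2+4·1=16≤17, 5·2+6·1=16≤32, objective 20.
(x_1,x_2)=(1,2): 6·1+4·2=14≤17, 5·1+6·2=17≤32, objective 16.
(x_1,x_2)=(2,0): 6·2+4·0=12≤17, 5·2+6·0=10≤32, objective 16.
The best lattice point is (2,1), giving 20.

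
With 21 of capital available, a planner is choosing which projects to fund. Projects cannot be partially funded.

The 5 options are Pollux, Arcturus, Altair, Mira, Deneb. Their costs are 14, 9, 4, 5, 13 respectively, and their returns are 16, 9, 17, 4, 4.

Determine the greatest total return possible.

Treat it as a binary knapsack problem.
Take Pollux and Altair: cost 14 + 4 = 18 ≤ 21, return 16 + 17 = 33.
No other feasible combination does better.

33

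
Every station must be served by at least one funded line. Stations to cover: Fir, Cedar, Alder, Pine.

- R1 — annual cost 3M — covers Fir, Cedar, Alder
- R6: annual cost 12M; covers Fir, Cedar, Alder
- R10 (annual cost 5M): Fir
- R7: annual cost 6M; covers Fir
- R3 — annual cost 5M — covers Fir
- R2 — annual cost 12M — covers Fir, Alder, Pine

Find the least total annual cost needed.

Choose R1 and R2: together they cover Fir, Cedar, Alder, Pine — every station.
Total annual cost: 3 + 12 = 15.
No cover costs less than 15.

15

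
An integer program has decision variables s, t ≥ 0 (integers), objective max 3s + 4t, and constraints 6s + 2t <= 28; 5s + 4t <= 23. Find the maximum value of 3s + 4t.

Relaxing integrality, the LP optimum is 23.00 at (s,t) = (0, 5.75), which is not an integer point.
(s,t)=(0,5) is feasible, giving 20.
(s,t)=(1,4) is feasible, giving 19.
(s,t)=(0,4) is feasible, giving 16.
Maximum is 20 at (s,t)=(0,5).

20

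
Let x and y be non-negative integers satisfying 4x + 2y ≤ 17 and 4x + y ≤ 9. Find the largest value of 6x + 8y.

Relaxing integrality, the LP optimum is 68.00 at (x,y) = (0, 8.5), which is not an integer point.
(x,y)=(0,8): 4·0+2·8=16≤17, 4·0+1·8=8≤9, objective 64.
(x,y)=(0,7): 4·0+2·7=14≤17, 4·0+1·7=7≤9, objective 56.
No feasible integer point exceeds 64.

64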